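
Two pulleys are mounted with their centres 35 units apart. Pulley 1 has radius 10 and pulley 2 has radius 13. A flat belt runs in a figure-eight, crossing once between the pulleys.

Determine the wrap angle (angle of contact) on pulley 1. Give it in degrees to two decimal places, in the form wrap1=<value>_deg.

wrap1=262.16_deg

crossed belt: β = asin((r1+r2)/C) = asin(23/35) = 41.0823°
wrap1 = wrap2 = π + 2β = 262.1647°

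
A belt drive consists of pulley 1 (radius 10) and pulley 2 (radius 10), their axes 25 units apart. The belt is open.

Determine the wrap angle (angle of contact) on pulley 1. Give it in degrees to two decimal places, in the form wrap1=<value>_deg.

open belt: β = asin((r2−r1)/C) = asin(0/25) = 0.0000°
wrap1 = π − 2β = 180.0000°
wrap2 = π + 2β = 180.0000°

wrap1=180.00_deg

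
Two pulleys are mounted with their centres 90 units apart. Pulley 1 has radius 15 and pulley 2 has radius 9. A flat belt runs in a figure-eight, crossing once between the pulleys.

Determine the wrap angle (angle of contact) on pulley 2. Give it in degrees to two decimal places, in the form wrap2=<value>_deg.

wrap2=210.93_deg

crossed belt: β = asin((r1+r2)/C) = asin(24/90) = 15.4660°
wrap1 = wrap2 = π + 2β = 210.9320°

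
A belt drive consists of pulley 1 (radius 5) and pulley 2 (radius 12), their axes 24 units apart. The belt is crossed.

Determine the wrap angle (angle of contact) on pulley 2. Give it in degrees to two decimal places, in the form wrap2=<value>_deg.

crossed belt: β = asin((r1+r2)/C) = asin(17/24) = 45.0995°
wrap1 = wrap2 = π + 2β = 270.1989°

wrap2=270.20_deg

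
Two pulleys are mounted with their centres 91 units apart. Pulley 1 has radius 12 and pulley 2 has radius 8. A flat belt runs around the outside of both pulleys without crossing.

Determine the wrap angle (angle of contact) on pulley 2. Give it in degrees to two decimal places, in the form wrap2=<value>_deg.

open belt: β = asin((r2−r1)/C) = asin(-4/91) = -2.5193°
wrap1 = π − 2β = 185.0386°
wrap2 = π + 2β = 174.9614°

wrap2=174.96_deg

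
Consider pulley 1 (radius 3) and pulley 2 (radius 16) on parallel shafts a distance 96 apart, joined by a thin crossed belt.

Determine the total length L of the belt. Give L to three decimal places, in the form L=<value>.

L=255.463

crossed belt: β = asin((r1+r2)/C) = asin(19/96) = 11.4152°
wrap1 = wrap2 = π + 2β = 202.8303°
tangent length = C·cosβ = 94.1010
L = (r1+r2)·wrap + 2·C·cosβ = 19·3.5401 + 2·94.1010 = 255.4631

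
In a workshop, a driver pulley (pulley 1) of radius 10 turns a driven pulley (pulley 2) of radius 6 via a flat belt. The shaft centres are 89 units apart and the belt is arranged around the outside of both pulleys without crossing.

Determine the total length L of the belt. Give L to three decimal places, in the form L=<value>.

L=228.445

open belt: β = asin((r2−r1)/C) = asin(-4/89) = -2.5760°
wrap1 = π − 2β = 185.1519°
wrap2 = π + 2β = 174.8481°
tangent length = C·cosβ = 88.9101
L = r1·wrap1 + r2·wrap2 + 2·C·cosβ = 10·3.2315 + 6·3.0517 + 2·88.9101 = 228.4453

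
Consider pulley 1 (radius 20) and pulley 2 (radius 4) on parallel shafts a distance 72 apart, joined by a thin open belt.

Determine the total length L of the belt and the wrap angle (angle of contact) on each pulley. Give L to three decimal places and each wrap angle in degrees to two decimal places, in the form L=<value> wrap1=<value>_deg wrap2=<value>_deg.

open belt: β = asin((r2−r1)/C) = asin(-16/72) = -12.8396°
wrap1 = π − 2β = 205.6792°
wrap2 = π + 2β = 154.3208°
tangent length = C·cosβ = 70.1997
L = r1·wrap1 + r2·wrap2 + 2·C·cosβ = 20·3.5898 + 4·2.6934 + 2·70.1997 = 222.9686

L=222.969 wrap1=205.68_deg wrap2=154.32_deg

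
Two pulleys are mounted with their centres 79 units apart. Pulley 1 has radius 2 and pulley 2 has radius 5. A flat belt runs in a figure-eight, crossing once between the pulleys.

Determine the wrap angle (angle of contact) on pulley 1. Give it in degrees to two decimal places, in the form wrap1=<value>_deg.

crossed belt: β = asin((r1+r2)/C) = asin(7/79) = 5.0835°
wrap1 = wrap2 = π + 2β = 190.1670°

wrap1=190.17_deg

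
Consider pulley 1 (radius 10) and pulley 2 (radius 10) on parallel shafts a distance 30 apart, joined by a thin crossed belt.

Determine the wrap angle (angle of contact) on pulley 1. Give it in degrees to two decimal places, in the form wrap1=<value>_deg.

wrap1=263.62_deg

crossed belt: β = asin((r1+r2)/C) = asin(20/30) = 41.8103°
wrap1 = wrap2 = π + 2β = 263.6206°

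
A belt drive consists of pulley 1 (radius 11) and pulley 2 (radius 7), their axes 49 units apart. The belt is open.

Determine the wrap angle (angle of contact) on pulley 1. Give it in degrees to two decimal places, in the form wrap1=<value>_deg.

wrap1=189.36_deg

open belt: β = asin((r2−r1)/C) = asin(-4/49) = -4.6824°
wrap1 = π − 2β = 189.3648°
wrap2 = π + 2β = 170.6352°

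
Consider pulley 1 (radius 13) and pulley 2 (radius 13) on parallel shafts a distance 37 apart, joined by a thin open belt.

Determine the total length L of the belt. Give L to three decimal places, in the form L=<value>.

L=155.681

open belt: β = asin((r2−r1)/C) = asin(0/37) = 0.0000°
wrap1 = π − 2β = 180.0000°
wrap2 = π + 2β = 180.0000°
tangent length = C·cosβ = 37.0000
L = r1·wrap1 + r2·wrap2 + 2·C·cosβ = 13·3.1416 + 13·3.1416 + 2·37.0000 = 155.6814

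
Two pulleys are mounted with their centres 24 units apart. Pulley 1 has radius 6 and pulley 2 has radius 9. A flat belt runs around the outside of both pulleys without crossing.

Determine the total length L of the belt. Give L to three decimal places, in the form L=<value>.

open belt: β = asin((r2−r1)/C) = asin(3/24) = 7.1808°
wrap1 = π − 2β = 165.6385°
wrap2 = π + 2β = 194.3615°
tangent length = C·cosβ = 23.8118
L = r1·wrap1 + r2·wrap2 + 2·C·cosβ = 6·2.8909 + 9·3.3922 + 2·23.8118 = 95.4994

L=95.499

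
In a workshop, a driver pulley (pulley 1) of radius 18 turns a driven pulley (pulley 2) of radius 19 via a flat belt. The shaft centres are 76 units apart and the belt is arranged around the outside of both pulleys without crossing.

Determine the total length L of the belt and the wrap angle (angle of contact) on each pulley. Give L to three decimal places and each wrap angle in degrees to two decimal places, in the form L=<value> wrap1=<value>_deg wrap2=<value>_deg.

open belt: β = asin((r2−r1)/C) = asin(1/76) = 0.7539°
wrap1 = π − 2β = 178.4922°
wrap2 = π + 2β = 181.5078°
tangent length = C·cosβ = 75.9934
L = r1·wrap1 + r2·wrap2 + 2·C·cosβ = 18·3.1153 + 19·3.1679 + 2·75.9934 = 268.2521

L=268.252 wrap1=178.49_deg wrap2=181.51_deg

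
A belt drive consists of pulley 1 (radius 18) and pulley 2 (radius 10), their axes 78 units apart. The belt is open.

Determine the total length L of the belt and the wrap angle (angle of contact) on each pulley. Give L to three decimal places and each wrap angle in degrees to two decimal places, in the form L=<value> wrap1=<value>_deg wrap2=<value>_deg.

open belt: β = asin((r2−r1)/C) = asin(-8/78) = -5.8868°
wrap1 = π − 2β = 191.7737°
wrap2 = π + 2β = 168.2263°
tangent length = C·cosβ = 77.5887
L = r1·wrap1 + r2·wrap2 + 2·C·cosβ = 18·3.3471 + 10·2.9361 + 2·77.5887 = 244.7858

L=244.786 wrap1=191.77_deg wrap2=168.23_deg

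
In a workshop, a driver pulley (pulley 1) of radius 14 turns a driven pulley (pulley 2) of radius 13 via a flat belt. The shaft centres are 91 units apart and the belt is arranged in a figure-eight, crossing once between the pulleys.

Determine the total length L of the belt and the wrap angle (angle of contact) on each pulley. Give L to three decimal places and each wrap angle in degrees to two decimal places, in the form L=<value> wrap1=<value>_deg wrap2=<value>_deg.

crossed belt: β = asin((r1+r2)/C) = asin(27/91) = 17.2597°
wrap1 = wrap2 = π + 2β = 214.5194°
tangent length = C·cosβ = 86.9022
L = (r1+r2)·wrap + 2·C·cosβ = 27·3.7441 + 2·86.9022 = 274.8944

L=274.894 wrap1=214.52_deg wrap2=214.52_deg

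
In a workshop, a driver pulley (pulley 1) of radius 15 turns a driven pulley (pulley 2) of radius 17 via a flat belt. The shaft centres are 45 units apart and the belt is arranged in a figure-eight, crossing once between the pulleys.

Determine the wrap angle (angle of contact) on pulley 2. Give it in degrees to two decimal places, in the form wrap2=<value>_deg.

wrap2=270.65_deg

crossed belt: β = asin((r1+r2)/C) = asin(32/45) = 45.3254°
wrap1 = wrap2 = π + 2β = 270.6508°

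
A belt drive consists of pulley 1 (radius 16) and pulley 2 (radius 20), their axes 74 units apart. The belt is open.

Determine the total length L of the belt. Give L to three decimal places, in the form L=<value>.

L=261.314

open belt: β = asin((r2−r1)/C) = asin(4/74) = 3.0986°
wrap1 = π − 2β = 173.8028°
wrap2 = π + 2β = 186.1972°
tangent length = C·cosβ = 73.8918
L = r1·wrap1 + r2·wrap2 + 2·C·cosβ = 16·3.0334 + 20·3.2498 + 2·73.8918 = 261.3136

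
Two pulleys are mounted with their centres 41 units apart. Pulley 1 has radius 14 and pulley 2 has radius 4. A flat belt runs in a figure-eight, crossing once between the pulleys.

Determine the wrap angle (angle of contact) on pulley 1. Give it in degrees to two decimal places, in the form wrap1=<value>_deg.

crossed belt: β = asin((r1+r2)/C) = asin(18/41) = 26.0416°
wrap1 = wrap2 = π + 2β = 232.0833°

wrap1=232.08_deg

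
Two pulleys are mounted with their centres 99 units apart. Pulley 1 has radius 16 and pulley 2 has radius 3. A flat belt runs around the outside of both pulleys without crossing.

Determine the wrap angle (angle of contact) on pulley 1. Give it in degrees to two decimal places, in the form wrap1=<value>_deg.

wrap1=195.09_deg

open belt: β = asin((r2−r1)/C) = asin(-13/99) = -7.5455°
wrap1 = π − 2β = 195.0910°
wrap2 = π + 2β = 164.9090°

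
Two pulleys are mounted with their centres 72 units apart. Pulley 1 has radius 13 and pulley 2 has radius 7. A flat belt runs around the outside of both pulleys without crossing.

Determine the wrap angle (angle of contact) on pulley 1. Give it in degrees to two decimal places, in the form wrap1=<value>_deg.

wrap1=189.56_deg

open belt: β = asin((r2−r1)/C) = asin(-6/72) = -4.7802°
wrap1 = π − 2β = 189.5604°
wrap2 = π + 2β = 170.4396°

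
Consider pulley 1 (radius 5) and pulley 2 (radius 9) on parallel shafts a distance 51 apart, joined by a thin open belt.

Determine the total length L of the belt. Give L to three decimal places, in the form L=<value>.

L=146.296

open belt: β = asin((r2−r1)/C) = asin(4/51) = 4.4984°
wrap1 = π − 2β = 171.0032°
wrap2 = π + 2β = 188.9968°
tangent length = C·cosβ = 50.8429
L = r1·wrap1 + r2·wrap2 + 2·C·cosβ = 5·2.9846 + 9·3.2986 + 2·50.8429 = 146.2962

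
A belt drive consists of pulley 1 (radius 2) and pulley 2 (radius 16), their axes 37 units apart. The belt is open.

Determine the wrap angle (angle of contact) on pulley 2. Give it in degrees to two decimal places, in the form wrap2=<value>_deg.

open belt: β = asin((r2−r1)/C) = asin(14/37) = 22.2333°
wrap1 = π − 2β = 135.5335°
wrap2 = π + 2β = 224.4665°

wrap2=224.47_deg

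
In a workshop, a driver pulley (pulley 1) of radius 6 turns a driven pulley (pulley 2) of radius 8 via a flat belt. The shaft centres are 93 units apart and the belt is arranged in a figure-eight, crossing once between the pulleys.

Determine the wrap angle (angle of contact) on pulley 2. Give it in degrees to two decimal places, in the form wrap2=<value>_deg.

crossed belt: β = asin((r1+r2)/C) = asin(14/93) = 8.6581°
wrap1 = wrap2 = π + 2β = 197.3162°

wrap2=197.32_deg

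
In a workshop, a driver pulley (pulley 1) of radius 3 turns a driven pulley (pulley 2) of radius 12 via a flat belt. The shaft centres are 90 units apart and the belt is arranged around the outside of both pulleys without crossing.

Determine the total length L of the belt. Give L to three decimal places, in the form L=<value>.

L=228.025

open belt: β = asin((r2−r1)/C) = asin(9/90) = 5.7392°
wrap1 = π − 2β = 168.5217°
wrap2 = π + 2β = 191.4783°
tangent length = C·cosβ = 89.5489
L = r1·wrap1 + r2·wrap2 + 2·C·cosβ = 3·2.9413 + 12·3.3419 + 2·89.5489 = 228.0246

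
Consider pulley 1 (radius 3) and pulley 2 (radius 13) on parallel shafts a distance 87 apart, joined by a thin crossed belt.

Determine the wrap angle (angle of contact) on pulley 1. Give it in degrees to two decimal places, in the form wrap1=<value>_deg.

crossed belt: β = asin((r1+r2)/C) = asin(16/87) = 10.5975°
wrap1 = wrap2 = π + 2β = 201.1950°

wrap1=201.19_deg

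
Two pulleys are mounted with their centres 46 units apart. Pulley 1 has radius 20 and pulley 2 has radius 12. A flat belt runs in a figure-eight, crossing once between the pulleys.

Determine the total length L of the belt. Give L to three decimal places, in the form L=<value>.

L=215.859

crossed belt: β = asin((r1+r2)/C) = asin(32/46) = 44.0792°
wrap1 = wrap2 = π + 2β = 268.1584°
tangent length = C·cosβ = 33.0454
L = (r1+r2)·wrap + 2·C·cosβ = 32·4.6802 + 2·33.0454 = 215.8588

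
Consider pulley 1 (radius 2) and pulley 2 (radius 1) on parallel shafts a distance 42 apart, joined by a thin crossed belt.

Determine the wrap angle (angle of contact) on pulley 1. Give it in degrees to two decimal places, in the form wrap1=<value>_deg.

wrap1=188.19_deg

crossed belt: β = asin((r1+r2)/C) = asin(3/42) = 4.0960°
wrap1 = wrap2 = π + 2β = 188.1921°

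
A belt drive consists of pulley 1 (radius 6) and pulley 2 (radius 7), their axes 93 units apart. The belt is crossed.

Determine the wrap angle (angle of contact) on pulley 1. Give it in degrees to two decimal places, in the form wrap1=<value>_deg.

crossed belt: β = asin((r1+r2)/C) = asin(13/93) = 8.0354°
wrap1 = wrap2 = π + 2β = 196.0708°

wrap1=196.07_deg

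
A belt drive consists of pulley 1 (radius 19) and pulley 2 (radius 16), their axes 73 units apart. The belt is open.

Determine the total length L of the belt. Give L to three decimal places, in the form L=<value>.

open belt: β = asin((r2−r1)/C) = asin(-3/73) = -2.3553°
wrap1 = π − 2β = 184.7106°
wrap2 = π + 2β = 175.2894°
tangent length = C·cosβ = 72.9383
L = r1·wrap1 + r2·wrap2 + 2·C·cosβ = 19·3.2238 + 16·3.0594 + 2·72.9383 = 256.0790

L=256.079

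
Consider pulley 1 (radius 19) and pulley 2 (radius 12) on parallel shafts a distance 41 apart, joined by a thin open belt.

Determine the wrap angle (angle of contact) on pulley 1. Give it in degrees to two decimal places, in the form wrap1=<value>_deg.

open belt: β = asin((r2−r1)/C) = asin(-7/41) = -9.8304°
wrap1 = π − 2β = 199.6607°
wrap2 = π + 2β = 160.3393°

wrap1=199.66_deg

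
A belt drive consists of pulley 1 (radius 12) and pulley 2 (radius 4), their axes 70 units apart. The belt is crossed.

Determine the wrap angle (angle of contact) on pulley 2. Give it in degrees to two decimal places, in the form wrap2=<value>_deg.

crossed belt: β = asin((r1+r2)/C) = asin(16/70) = 13.2130°
wrap1 = wrap2 = π + 2β = 206.4260°

wrap2=206.43_deg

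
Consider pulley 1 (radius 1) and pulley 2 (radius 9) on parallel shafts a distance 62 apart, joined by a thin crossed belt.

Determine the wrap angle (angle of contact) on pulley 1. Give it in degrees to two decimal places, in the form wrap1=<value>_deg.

crossed belt: β = asin((r1+r2)/C) = asin(10/62) = 9.2818°
wrap1 = wrap2 = π + 2β = 198.5636°

wrap1=198.56_deg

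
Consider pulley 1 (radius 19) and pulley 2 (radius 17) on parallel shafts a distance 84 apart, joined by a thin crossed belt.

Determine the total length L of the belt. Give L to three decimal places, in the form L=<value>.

L=296.776

crossed belt: β = asin((r1+r2)/C) = asin(36/84) = 25.3769°
wrap1 = wrap2 = π + 2β = 230.7539°
tangent length = C·cosβ = 75.8947
L = (r1+r2)·wrap + 2·C·cosβ = 36·4.0274 + 2·75.8947 = 296.7763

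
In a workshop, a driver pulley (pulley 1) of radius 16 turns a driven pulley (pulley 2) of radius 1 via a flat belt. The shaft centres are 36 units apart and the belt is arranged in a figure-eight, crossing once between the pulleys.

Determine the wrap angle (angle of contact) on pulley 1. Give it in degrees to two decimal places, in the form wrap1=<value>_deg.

crossed belt: β = asin((r1+r2)/C) = asin(17/36) = 28.1786°
wrap1 = wrap2 = π + 2β = 236.3573°

wrap1=236.36_deg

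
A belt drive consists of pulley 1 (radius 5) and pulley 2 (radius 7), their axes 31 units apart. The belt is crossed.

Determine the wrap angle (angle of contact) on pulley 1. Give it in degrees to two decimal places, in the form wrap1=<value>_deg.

crossed belt: β = asin((r1+r2)/C) = asin(12/31) = 22.7740°
wrap1 = wrap2 = π + 2β = 225.5479°

wrap1=225.55_deg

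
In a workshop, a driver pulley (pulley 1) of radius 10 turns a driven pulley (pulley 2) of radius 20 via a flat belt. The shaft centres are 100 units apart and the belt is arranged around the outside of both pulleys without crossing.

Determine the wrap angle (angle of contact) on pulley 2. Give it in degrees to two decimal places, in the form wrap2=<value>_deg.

wrap2=191.48_deg

open belt: β = asin((r2−r1)/C) = asin(10/100) = 5.7392°
wrap1 = π − 2β = 168.5217°
wrap2 = π + 2β = 191.4783°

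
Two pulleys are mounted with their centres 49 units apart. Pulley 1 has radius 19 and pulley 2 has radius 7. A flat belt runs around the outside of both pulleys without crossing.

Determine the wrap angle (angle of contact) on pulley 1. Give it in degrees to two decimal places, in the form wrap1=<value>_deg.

wrap1=208.35_deg

open belt: β = asin((r2−r1)/C) = asin(-12/49) = -14.1758°
wrap1 = π − 2β = 208.3516°
wrap2 = π + 2β = 151.6484°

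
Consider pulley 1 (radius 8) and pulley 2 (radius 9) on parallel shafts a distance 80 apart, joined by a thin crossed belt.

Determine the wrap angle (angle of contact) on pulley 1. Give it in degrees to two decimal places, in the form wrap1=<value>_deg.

crossed belt: β = asin((r1+r2)/C) = asin(17/80) = 12.2689°
wrap1 = wrap2 = π + 2β = 204.5378°

wrap1=204.54_deg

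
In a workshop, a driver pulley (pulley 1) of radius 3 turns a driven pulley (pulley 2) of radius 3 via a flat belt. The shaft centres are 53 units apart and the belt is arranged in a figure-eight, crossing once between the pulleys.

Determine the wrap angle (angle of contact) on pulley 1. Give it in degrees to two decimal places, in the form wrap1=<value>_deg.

crossed belt: β = asin((r1+r2)/C) = asin(6/53) = 6.5002°
wrap1 = wrap2 = π + 2β = 193.0005°

wrap1=193.00_deg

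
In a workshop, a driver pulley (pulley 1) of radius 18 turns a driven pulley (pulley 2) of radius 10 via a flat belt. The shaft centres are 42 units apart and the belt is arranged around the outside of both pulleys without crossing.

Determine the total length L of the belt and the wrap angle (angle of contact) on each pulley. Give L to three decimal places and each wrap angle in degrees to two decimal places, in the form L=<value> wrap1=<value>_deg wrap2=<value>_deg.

open belt: β = asin((r2−r1)/C) = asin(-8/42) = -10.9806°
wrap1 = π − 2β = 201.9612°
wrap2 = π + 2β = 158.0388°
tangent length = C·cosβ = 41.2311
L = r1·wrap1 + r2·wrap2 + 2·C·cosβ = 18·3.5249 + 10·2.7583 + 2·41.2311 = 173.4931

L=173.493 wrap1=201.96_deg wrap2=158.04_deg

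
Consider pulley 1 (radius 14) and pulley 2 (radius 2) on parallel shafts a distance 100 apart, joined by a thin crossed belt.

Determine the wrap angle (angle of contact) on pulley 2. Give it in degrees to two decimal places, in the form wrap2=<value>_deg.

wrap2=198.41_deg

crossed belt: β = asin((r1+r2)/C) = asin(16/100) = 9.2069°
wrap1 = wrap2 = π + 2β = 198.4138°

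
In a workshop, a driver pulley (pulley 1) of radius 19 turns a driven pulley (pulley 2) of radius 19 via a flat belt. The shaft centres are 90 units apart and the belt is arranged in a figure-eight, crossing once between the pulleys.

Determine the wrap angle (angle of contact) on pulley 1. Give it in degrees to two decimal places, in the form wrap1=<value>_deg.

wrap1=229.95_deg

crossed belt: β = asin((r1+r2)/C) = asin(38/90) = 24.9750°
wrap1 = wrap2 = π + 2β = 229.9499°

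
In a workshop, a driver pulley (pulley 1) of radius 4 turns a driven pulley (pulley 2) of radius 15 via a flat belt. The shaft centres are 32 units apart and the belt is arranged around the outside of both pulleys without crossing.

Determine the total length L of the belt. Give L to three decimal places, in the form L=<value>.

L=127.510

open belt: β = asin((r2−r1)/C) = asin(11/32) = 20.1055°
wrap1 = π − 2β = 139.7890°
wrap2 = π + 2β = 220.2110°
tangent length = C·cosβ = 30.0500
L = r1·wrap1 + r2·wrap2 + 2·C·cosβ = 4·2.4398 + 15·3.8434 + 2·30.0500 = 127.5101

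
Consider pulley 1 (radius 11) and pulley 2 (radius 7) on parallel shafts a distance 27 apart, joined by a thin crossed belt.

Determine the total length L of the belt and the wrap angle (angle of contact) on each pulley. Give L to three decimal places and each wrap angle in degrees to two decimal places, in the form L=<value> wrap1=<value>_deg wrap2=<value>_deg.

crossed belt: β = asin((r1+r2)/C) = asin(18/27) = 41.8103°
wrap1 = wrap2 = π + 2β = 263.6206°
tangent length = C·cosβ = 20.1246
L = (r1+r2)·wrap + 2·C·cosβ = 18·4.6010 + 2·20.1246 = 123.0681

L=123.068 wrap1=263.62_deg wrap2=263.62_deg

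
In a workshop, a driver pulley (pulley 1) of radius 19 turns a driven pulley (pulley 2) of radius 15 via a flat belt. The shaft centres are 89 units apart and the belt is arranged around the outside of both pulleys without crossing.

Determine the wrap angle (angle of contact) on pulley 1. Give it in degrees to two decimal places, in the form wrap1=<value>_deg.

wrap1=185.15_deg

open belt: β = asin((r2−r1)/C) = asin(-4/89) = -2.5760°
wrap1 = π − 2β = 185.1519°
wrap2 = π + 2β = 174.8481°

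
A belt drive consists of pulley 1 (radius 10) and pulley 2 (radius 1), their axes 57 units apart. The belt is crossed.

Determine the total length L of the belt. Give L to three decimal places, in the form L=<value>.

crossed belt: β = asin((r1+r2)/C) = asin(11/57) = 11.1269°
wrap1 = wrap2 = π + 2β = 202.2538°
tangent length = C·cosβ = 55.9285
L = (r1+r2)·wrap + 2·C·cosβ = 11·3.5300 + 2·55.9285 = 150.6870

L=150.687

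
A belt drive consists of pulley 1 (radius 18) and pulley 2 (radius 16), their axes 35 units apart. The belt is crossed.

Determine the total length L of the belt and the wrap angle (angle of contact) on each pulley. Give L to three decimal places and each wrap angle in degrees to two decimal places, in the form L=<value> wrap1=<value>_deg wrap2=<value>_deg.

L=213.947 wrap1=332.54_deg wrap2=332.54_deg

crossed belt: β = asin((r1+r2)/C) = asin(34/35) = 76.2709°
wrap1 = wrap2 = π + 2β = 332.5417°
tangent length = C·cosβ = 8.3066
L = (r1+r2)·wrap + 2·C·cosβ = 34·5.8039 + 2·8.3066 = 213.9475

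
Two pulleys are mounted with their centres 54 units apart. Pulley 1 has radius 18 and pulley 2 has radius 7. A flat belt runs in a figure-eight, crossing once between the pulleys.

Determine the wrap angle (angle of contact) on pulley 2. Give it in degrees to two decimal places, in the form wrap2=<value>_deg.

crossed belt: β = asin((r1+r2)/C) = asin(25/54) = 27.5785°
wrap1 = wrap2 = π + 2β = 235.1569°

wrap2=235.16_deg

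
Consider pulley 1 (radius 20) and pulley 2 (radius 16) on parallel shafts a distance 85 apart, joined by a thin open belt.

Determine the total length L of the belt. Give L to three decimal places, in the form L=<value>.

L=283.286

open belt: β = asin((r2−r1)/C) = asin(-4/85) = -2.6973°
wrap1 = π − 2β = 185.3945°
wrap2 = π + 2β = 174.6055°
tangent length = C·cosβ = 84.9058
L = r1·wrap1 + r2·wrap2 + 2·C·cosβ = 20·3.2357 + 16·3.0474 + 2·84.9058 = 283.2856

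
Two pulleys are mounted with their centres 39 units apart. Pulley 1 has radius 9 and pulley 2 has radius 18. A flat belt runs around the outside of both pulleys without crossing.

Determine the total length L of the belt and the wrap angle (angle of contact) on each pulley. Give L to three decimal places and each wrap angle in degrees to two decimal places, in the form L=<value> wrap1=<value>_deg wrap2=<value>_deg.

open belt: β = asin((r2−r1)/C) = asin(9/39) = 13.3424°
wrap1 = π − 2β = 153.3153°
wrap2 = π + 2β = 206.6847°
tangent length = C·cosβ = 37.9473
L = r1·wrap1 + r2·wrap2 + 2·C·cosβ = 9·2.6759 + 18·3.6073 + 2·37.9473 = 164.9093

L=164.909 wrap1=153.32_deg wrap2=206.68_deg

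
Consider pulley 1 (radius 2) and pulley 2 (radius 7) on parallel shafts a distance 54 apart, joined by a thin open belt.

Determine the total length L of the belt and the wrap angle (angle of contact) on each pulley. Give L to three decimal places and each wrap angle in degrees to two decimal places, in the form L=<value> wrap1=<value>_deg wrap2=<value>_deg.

open belt: β = asin((r2−r1)/C) = asin(5/54) = 5.3128°
wrap1 = π − 2β = 169.3745°
wrap2 = π + 2β = 190.6255°
tangent length = C·cosβ = 53.7680
L = r1·wrap1 + r2·wrap2 + 2·C·cosβ = 2·2.9561 + 7·3.3270 + 2·53.7680 = 136.7376

L=136.738 wrap1=169.37_deg wrap2=190.63_deg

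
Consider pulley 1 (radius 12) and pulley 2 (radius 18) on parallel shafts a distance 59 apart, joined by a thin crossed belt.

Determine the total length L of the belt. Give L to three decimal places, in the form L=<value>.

crossed belt: β = asin((r1+r2)/C) = asin(30/59) = 30.5623°
wrap1 = wrap2 = π + 2β = 241.1246°
tangent length = C·cosβ = 50.8035
L = (r1+r2)·wrap + 2·C·cosβ = 30·4.2084 + 2·50.8035 = 227.8596

L=227.860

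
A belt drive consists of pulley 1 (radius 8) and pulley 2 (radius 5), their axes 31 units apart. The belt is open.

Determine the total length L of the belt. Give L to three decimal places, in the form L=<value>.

open belt: β = asin((r2−r1)/C) = asin(-3/31) = -5.5534°
wrap1 = π − 2β = 191.1069°
wrap2 = π + 2β = 168.8931°
tangent length = C·cosβ = 30.8545
L = r1·wrap1 + r2·wrap2 + 2·C·cosβ = 8·3.3354 + 5·2.9477 + 2·30.8545 = 103.1313

L=103.131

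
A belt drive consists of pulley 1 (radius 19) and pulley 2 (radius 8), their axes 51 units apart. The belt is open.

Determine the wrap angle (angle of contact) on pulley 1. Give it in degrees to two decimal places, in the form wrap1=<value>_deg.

wrap1=204.91_deg

open belt: β = asin((r2−r1)/C) = asin(-11/51) = -12.4558°
wrap1 = π − 2β = 204.9116°
wrap2 = π + 2β = 155.0884°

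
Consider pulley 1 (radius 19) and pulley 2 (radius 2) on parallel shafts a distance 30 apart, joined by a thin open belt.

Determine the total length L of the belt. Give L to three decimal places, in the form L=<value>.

L=135.894

open belt: β = asin((r2−r1)/C) = asin(-17/30) = -34.5181°
wrap1 = π − 2β = 249.0362°
wrap2 = π + 2β = 110.9638°
tangent length = C·cosβ = 24.7184
L = r1·wrap1 + r2·wrap2 + 2·C·cosβ = 19·4.3465 + 2·1.9367 + 2·24.7184 = 135.8937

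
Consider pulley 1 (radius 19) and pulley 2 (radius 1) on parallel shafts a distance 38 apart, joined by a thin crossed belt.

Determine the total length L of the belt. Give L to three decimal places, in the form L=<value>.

crossed belt: β = asin((r1+r2)/C) = asin(20/38) = 31.7569°
wrap1 = wrap2 = π + 2β = 243.5137°
tangent length = C·cosβ = 32.3110
L = (r1+r2)·wrap + 2·C·cosβ = 20·4.2501 + 2·32.3110 = 149.6243

L=149.624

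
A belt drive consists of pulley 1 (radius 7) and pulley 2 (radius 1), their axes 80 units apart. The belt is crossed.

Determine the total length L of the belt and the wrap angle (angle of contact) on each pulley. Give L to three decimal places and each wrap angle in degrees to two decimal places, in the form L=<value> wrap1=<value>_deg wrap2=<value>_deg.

crossed belt: β = asin((r1+r2)/C) = asin(8/80) = 5.7392°
wrap1 = wrap2 = π + 2β = 191.4783°
tangent length = C·cosβ = 79.5990
L = (r1+r2)·wrap + 2·C·cosβ = 8·3.3419 + 2·79.5990 = 185.9334

L=185.933 wrap1=191.48_deg wrap2=191.48_deg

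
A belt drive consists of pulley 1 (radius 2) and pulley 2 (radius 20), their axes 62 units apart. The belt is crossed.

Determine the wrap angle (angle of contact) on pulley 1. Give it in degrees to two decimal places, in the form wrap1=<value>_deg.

crossed belt: β = asin((r1+r2)/C) = asin(22/62) = 20.7836°
wrap1 = wrap2 = π + 2β = 221.5671°

wrap1=221.57_deg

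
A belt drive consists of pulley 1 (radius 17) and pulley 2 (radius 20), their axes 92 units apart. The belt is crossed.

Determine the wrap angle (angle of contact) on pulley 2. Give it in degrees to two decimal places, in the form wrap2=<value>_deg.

crossed belt: β = asin((r1+r2)/C) = asin(37/92) = 23.7142°
wrap1 = wrap2 = π + 2β = 227.4283°

wrap2=227.43_deg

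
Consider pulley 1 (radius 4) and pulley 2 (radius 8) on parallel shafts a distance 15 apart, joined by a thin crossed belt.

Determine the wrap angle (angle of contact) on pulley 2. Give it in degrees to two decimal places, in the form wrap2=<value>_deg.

crossed belt: β = asin((r1+r2)/C) = asin(12/15) = 53.1301°
wrap1 = wrap2 = π + 2β = 286.2602°

wrap2=286.26_deg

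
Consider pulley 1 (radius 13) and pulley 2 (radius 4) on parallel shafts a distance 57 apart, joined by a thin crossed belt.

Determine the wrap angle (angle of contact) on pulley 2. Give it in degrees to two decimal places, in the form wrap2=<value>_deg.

crossed belt: β = asin((r1+r2)/C) = asin(17/57) = 17.3523°
wrap1 = wrap2 = π + 2β = 214.7045°

wrap2=214.70_deg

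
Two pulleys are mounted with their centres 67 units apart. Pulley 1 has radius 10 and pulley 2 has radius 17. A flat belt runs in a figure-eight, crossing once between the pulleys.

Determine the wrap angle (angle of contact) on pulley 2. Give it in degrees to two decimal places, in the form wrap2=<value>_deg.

crossed belt: β = asin((r1+r2)/C) = asin(27/67) = 23.7649°
wrap1 = wrap2 = π + 2β = 227.5298°

wrap2=227.53_deg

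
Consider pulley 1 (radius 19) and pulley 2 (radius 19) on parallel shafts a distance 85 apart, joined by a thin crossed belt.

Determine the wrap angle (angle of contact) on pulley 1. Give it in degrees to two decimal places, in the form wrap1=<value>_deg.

crossed belt: β = asin((r1+r2)/C) = asin(38/85) = 26.5551°
wrap1 = wrap2 = π + 2β = 233.1103°

wrap1=233.11_deg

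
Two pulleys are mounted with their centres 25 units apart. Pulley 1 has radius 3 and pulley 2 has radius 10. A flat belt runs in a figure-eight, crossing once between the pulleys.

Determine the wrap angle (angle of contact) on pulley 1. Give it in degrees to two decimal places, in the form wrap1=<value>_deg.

crossed belt: β = asin((r1+r2)/C) = asin(13/25) = 31.3323°
wrap1 = wrap2 = π + 2β = 242.6645°

wrap1=242.66_deg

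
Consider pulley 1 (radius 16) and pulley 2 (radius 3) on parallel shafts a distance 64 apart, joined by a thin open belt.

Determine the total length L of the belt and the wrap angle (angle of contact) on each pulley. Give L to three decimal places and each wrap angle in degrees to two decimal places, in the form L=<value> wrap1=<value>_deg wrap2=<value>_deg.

open belt: β = asin((r2−r1)/C) = asin(-13/64) = -11.7198°
wrap1 = π − 2β = 203.4395°
wrap2 = π + 2β = 156.5605°
tangent length = C·cosβ = 62.6658
L = r1·wrap1 + r2·wrap2 + 2·C·cosβ = 16·3.5507 + 3·2.7325 + 2·62.6658 = 190.3401

L=190.340 wrap1=203.44_deg wrap2=156.56_deg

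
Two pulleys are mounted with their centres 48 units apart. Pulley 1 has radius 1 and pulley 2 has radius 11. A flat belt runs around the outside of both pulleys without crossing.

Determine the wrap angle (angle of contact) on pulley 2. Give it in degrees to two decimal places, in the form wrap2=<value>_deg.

open belt: β = asin((r2−r1)/C) = asin(10/48) = 12.0247°
wrap1 = π − 2β = 155.9506°
wrap2 = π + 2β = 204.0494°

wrap2=204.05_deg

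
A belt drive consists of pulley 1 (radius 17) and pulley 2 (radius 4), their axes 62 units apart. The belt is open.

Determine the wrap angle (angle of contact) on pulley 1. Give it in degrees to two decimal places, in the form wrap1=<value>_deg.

wrap1=204.21_deg

open belt: β = asin((r2−r1)/C) = asin(-13/62) = -12.1034°
wrap1 = π − 2β = 204.2069°
wrap2 = π + 2β = 155.7931°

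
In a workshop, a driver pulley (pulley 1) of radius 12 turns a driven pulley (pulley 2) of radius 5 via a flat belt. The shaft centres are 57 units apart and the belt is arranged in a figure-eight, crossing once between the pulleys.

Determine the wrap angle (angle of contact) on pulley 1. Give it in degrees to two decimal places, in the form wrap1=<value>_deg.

wrap1=214.70_deg

crossed belt: β = asin((r1+r2)/C) = asin(17/57) = 17.3523°
wrap1 = wrap2 = π + 2β = 214.7045°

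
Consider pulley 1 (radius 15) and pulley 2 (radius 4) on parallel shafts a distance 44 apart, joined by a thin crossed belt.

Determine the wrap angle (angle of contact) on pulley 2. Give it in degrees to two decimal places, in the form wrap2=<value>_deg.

crossed belt: β = asin((r1+r2)/C) = asin(19/44) = 25.5830°
wrap1 = wrap2 = π + 2β = 231.1660°

wrap2=231.17_deg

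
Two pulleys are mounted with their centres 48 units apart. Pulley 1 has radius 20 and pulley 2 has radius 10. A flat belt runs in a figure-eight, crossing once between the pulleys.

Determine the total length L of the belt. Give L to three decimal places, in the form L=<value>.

L=209.696

crossed belt: β = asin((r1+r2)/C) = asin(30/48) = 38.6822°
wrap1 = wrap2 = π + 2β = 257.3644°
tangent length = C·cosβ = 37.4700
L = (r1+r2)·wrap + 2·C·cosβ = 30·4.4919 + 2·37.4700 = 209.6956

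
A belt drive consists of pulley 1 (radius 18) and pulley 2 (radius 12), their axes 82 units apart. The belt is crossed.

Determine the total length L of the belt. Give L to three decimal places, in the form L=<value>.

crossed belt: β = asin((r1+r2)/C) = asin(30/82) = 21.4601°
wrap1 = wrap2 = π + 2β = 222.9203°
tangent length = C·cosβ = 76.3151
L = (r1+r2)·wrap + 2·C·cosβ = 30·3.8907 + 2·76.3151 = 269.3510

L=269.351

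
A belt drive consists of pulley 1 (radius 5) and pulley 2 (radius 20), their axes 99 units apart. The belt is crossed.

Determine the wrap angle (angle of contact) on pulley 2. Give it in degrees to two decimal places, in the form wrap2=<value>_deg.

crossed belt: β = asin((r1+r2)/C) = asin(25/99) = 14.6270°
wrap1 = wrap2 = π + 2β = 209.2540°

wrap2=209.25_deg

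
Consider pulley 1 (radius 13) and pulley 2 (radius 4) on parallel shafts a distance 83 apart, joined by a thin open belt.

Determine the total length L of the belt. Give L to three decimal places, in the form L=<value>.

L=220.384

open belt: β = asin((r2−r1)/C) = asin(-9/83) = -6.2250°
wrap1 = π − 2β = 192.4501°
wrap2 = π + 2β = 167.5499°
tangent length = C·cosβ = 82.5106
L = r1·wrap1 + r2·wrap2 + 2·C·cosβ = 13·3.3589 + 4·2.9243 + 2·82.5106 = 220.3839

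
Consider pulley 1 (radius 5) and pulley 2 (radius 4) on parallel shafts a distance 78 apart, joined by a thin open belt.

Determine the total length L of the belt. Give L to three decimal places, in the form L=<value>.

L=184.287

open belt: β = asin((r2−r1)/C) = asin(-1/78) = -0.7346°
wrap1 = π − 2β = 181.4692°
wrap2 = π + 2β = 178.5308°
tangent length = C·cosβ = 77.9936
L = r1·wrap1 + r2·wrap2 + 2·C·cosβ = 5·3.1672 + 4·3.1160 + 2·77.9936 = 184.2872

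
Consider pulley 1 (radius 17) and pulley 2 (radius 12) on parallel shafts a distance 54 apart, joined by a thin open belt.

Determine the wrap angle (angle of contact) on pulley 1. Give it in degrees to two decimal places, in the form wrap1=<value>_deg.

open belt: β = asin((r2−r1)/C) = asin(-5/54) = -5.3128°
wrap1 = π − 2β = 190.6255°
wrap2 = π + 2β = 169.3745°

wrap1=190.63_deg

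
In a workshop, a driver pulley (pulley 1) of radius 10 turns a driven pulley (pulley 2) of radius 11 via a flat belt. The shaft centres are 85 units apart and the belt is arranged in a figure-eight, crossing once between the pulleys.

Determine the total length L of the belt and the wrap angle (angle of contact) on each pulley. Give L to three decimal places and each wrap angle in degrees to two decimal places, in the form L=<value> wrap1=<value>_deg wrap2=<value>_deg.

L=241.189 wrap1=208.61_deg wrap2=208.61_deg

crossed belt: β = asin((r1+r2)/C) = asin(21/85) = 14.3035°
wrap1 = wrap2 = π + 2β = 208.6071°
tangent length = C·cosβ = 82.3650
L = (r1+r2)·wrap + 2·C·cosβ = 21·3.6409 + 2·82.3650 = 241.1886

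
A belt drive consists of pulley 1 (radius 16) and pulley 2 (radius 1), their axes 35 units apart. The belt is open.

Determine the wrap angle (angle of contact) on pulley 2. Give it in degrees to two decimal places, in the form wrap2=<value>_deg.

wrap2=129.25_deg

open belt: β = asin((r2−r1)/C) = asin(-15/35) = -25.3769°
wrap1 = π − 2β = 230.7539°
wrap2 = π + 2β = 129.2461°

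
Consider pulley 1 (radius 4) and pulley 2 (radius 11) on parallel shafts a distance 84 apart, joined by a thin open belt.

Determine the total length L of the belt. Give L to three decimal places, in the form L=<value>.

L=215.708

open belt: β = asin((r2−r1)/C) = asin(7/84) = 4.7802°
wrap1 = π − 2β = 170.4396°
wrap2 = π + 2β = 189.5604°
tangent length = C·cosβ = 83.7078
L = r1·wrap1 + r2·wrap2 + 2·C·cosβ = 4·2.9747 + 11·3.3085 + 2·83.7078 = 215.7076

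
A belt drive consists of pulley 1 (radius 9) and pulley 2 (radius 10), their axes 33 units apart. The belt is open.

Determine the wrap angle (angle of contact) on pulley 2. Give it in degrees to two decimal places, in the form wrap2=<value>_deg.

open belt: β = asin((r2−r1)/C) = asin(1/33) = 1.7365°
wrap1 = π − 2β = 176.5270°
wrap2 = π + 2β = 183.4730°

wrap2=183.47_deg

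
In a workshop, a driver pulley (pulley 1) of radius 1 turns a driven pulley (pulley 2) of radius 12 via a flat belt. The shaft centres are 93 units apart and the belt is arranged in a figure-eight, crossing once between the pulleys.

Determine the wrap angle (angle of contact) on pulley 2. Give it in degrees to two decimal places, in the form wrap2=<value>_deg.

wrap2=196.07_deg

crossed belt: β = asin((r1+r2)/C) = asin(13/93) = 8.0354°
wrap1 = wrap2 = π + 2β = 196.0708°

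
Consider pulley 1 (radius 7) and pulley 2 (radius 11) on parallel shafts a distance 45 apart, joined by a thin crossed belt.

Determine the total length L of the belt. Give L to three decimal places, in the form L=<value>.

crossed belt: β = asin((r1+r2)/C) = asin(18/45) = 23.5782°
wrap1 = wrap2 = π + 2β = 227.1564°
tangent length = C·cosβ = 41.2432
L = (r1+r2)·wrap + 2·C·cosβ = 18·3.9646 + 2·41.2432 = 153.8496

L=153.850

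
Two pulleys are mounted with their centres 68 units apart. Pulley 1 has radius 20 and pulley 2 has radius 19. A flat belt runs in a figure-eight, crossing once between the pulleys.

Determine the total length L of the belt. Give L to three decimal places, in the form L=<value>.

L=281.574

crossed belt: β = asin((r1+r2)/C) = asin(39/68) = 34.9967°
wrap1 = wrap2 = π + 2β = 249.9934°
tangent length = C·cosβ = 55.7046
L = (r1+r2)·wrap + 2·C·cosβ = 39·4.3632 + 2·55.7046 = 281.5743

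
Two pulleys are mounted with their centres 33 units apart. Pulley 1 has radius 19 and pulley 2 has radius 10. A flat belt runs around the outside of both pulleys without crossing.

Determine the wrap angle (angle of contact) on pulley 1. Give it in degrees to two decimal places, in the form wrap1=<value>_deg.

wrap1=211.65_deg

open belt: β = asin((r2−r1)/C) = asin(-9/33) = -15.8266°
wrap1 = π − 2β = 211.6532°
wrap2 = π + 2β = 148.3468°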